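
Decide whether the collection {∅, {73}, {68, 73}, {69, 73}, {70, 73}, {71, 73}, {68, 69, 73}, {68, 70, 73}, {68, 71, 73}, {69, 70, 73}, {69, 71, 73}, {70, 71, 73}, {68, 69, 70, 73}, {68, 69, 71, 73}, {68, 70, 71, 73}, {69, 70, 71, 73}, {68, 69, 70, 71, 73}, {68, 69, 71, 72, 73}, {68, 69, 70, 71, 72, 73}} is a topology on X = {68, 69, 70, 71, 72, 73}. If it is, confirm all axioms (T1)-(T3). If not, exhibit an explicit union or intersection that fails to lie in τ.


τ IS a topology on X.

Axiom (T1): ∅ ∈ τ? Yes; X ∈ τ? Yes.
Axiom (T2/T3): check pairwise unions and intersections of members of τ.
All pairwise intersections and unions checked — each lies in τ. Therefore τ satisfies (T1), (T2), (T3): it IS a topology on X.


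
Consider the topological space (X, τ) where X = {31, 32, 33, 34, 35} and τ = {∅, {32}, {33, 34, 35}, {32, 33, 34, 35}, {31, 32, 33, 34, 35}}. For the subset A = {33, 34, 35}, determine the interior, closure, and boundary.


int(A) = {33, 34, 35}, cl(A) = {31, 33, 34, 35}, ∂A = {31}.

Closed sets in (X, τ) are complements of opens:
  closed(X, τ) = {∅, {31}, {31, 32}, {31, 33, 34, 35}, {31, 32, 33, 34, 35}}.
int(A) = ⋃ {U ∈ τ : U ⊆ A}. Opens contained in A: ∅, {33, 34, 35}.
Taking the union of these: int(A) = {33, 34, 35}.
cl(A) = ⋂ {C closed : A ⊆ C}. Closed sets containing A: {31, 33, 34, 35}, {31, 32, 33, 34, 35}.
Intersecting these: cl(A) = {31, 33, 34, 35}.
∂A = cl(A) ∖ int(A) = {31, 33, 34, 35} ∖ {33, 34, 35} = {31}.


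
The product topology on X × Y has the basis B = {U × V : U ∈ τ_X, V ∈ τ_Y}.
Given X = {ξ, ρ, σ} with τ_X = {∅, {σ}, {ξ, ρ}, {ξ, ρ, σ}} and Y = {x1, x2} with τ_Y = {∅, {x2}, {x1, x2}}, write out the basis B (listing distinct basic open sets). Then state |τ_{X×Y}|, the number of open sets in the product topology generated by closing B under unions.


Basis B = {∅ × ∅, {σ} × {x2}, {ξ, ρ} × {x2}, {σ} × {x1, x2}, {ξ, ρ, σ} × {x2}, {ξ, ρ} × {x1, x2}, {ξ, ρ, σ} × {x1, x2}}; |τ_{X×Y}| = 9.

Enumerate products U × V with U ∈ τ_X, V ∈ τ_Y (deduplicated):
  ∅ × ∅ = {} (∅)
  {σ} × {x2} = {(σ,x2)}
  {ξ, ρ} × {x2} = {(ξ,x2), (ρ,x2)}
  {σ} × {x1, x2} = {(σ,x1), (σ,x2)}
  {ξ, ρ, σ} × {x2} = {(ξ,x2), (ρ,x2), (σ,x2)}
  {ξ, ρ} × {x1, x2} = {(ξ,x1), (ξ,x2), (ρ,x1), (ρ,x2)}
  {ξ, ρ, σ} × {x1, x2} = {(ξ,x1), (ξ,x2), (ρ,x1), (ρ,x2), (σ,x1), (σ,x2)}
These 7 distinct sets form the basis B.
Close under arbitrary unions to get τ_{X×Y}; counting gives |τ_{X×Y}| = 9.


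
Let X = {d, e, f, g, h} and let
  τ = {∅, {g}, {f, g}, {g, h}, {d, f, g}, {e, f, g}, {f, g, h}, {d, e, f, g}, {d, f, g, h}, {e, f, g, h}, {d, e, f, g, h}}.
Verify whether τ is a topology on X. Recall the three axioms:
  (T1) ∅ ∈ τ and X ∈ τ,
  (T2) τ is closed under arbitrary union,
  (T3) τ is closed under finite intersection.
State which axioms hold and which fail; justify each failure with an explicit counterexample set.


τ IS a topology on X.

Axiom (T1): ∅ ∈ τ? Yes; X ∈ τ? Yes.
Axiom (T2/T3): check pairwise unions and intersections of members of τ.
All pairwise intersections and unions checked — each lies in τ. Therefore τ satisfies (T1), (T2), (T3): it IS a topology on X.


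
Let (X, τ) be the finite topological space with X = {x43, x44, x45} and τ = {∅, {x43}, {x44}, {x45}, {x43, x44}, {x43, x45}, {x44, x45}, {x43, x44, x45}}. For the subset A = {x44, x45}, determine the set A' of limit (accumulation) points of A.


A' = ∅

For each x ∈ X, list the open sets U ∈ τ with x ∈ U, then check whether U ∩ (A ∖ {x}) ≠ ∅ for every such U.
  x = x43: open {x43} ∋ x has {x43} ∩ (A ∖ {x43}) = ∅, so x is NOT a limit point.
  x = x44: open {x44} ∋ x has {x44} ∩ (A ∖ {x44}) = ∅, so x is NOT a limit point.
  x = x45: open {x45} ∋ x has {x45} ∩ (A ∖ {x45}) = ∅, so x is NOT a limit point.
Collecting: A' = ∅.


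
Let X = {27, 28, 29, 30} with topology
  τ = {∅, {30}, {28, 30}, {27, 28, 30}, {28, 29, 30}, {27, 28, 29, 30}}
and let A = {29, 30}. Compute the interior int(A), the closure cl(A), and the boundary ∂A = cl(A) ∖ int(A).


int(A) = {30}, cl(A) = {27, 28, 29, 30}, ∂A = {27, 28, 29}.

Closed sets in (X, τ) are complements of opens:
  closed(X, τ) = {∅, {27}, {29}, {27, 29}, {27, 28, 29}, {27, 28, 29, 30}}.
int(A) = ⋃ {U ∈ τ : U ⊆ A}. Opens contained in A: ∅, {30}.
Taking the union of these: int(A) = {30}.
cl(A) = ⋂ {C closed : A ⊆ C}. Closed sets containing A: {27, 28, 29, 30}.
Intersecting these: cl(A) = {27, 28, 29, 30}.
∂A = cl(A) ∖ int(A) = {27, 28, 29, 30} ∖ {30} = {27, 28, 29}.


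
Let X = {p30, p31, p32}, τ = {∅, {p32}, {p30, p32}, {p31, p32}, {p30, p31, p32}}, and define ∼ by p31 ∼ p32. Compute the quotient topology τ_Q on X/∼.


X/∼ = {[p30], [p31=p32]}; |τ_Q| = 3.

Equivalence classes: [p30], [p31=p32].
Quotient map π: X → X/∼ sends p30 ↦ [p30], p31 ↦ [p31=p32], p32 ↦ [p31=p32].
For each subset V ⊆ X/∼, compute π^{-1}(V) ⊆ X and check whether π^{-1}(V) ∈ τ. V is open in τ_Q iff π^{-1}(V) ∈ τ.
  V = {}: π^{-1}(V) = ∅ ∈ τ ✓.
  V = {[p30]}: π^{-1}(V) = {p30} ∉ τ ✗.
  V = {[p31=p32]}: π^{-1}(V) = {p31, p32} ∈ τ ✓.
  V = {[p30], [p31=p32]}: π^{-1}(V) = {p30, p31, p32} ∈ τ ✓.
Open sets in the quotient: τ_Q = {{}, {[p31=p32]}, {[p30], [p31=p32]}} (3 elements).


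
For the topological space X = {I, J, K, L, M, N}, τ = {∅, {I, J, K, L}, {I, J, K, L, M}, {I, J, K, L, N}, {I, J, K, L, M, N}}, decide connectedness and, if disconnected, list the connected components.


(X, τ) is connected.

Find clopen sets (U ∈ τ with X ∖ U ∈ τ):
  U = ∅, X ∖ U = {I, J, K, L, M, N} — both open, so U is clopen.
  U = {I, J, K, L, M, N}, X ∖ U = ∅ — both open, so U is clopen.
Only trivial clopens (∅ and X) exist, so (X, τ) is connected.
Compute connected components by grouping points that agree on all clopens:
  component: {I, J, K, L, M, N}


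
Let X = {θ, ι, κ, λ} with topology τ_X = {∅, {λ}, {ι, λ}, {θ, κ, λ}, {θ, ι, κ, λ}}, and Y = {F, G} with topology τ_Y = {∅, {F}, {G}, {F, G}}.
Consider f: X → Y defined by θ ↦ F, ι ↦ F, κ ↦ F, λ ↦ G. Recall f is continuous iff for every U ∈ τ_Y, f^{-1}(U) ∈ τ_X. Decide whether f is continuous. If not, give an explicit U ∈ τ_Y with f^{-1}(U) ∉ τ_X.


f is NOT continuous.

Compute f^{-1}(U) for each U ∈ τ_Y:
  U = ∅: f^{-1}(U) = ∅ ∈ τ_X ✓.
  U = {F}: f^{-1}(U) = {θ, ι, κ} ∉ τ_X ✗.
  U = {G}: f^{-1}(U) = {λ} ∈ τ_X ✓.
  U = {F, G}: f^{-1}(U) = {θ, ι, κ, λ} ∈ τ_X ✓.
Found U = {F} with f^{-1}(U) = {θ, ι, κ} not in τ_X. Therefore f is NOT continuous.


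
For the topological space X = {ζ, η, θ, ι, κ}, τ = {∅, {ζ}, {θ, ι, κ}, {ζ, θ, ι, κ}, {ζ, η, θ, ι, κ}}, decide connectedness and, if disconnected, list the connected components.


(X, τ) is connected.

Find clopen sets (U ∈ τ with X ∖ U ∈ τ):
  U = ∅, X ∖ U = {ζ, η, θ, ι, κ} — both open, so U is clopen.
  U = {ζ, η, θ, ι, κ}, X ∖ U = ∅ — both open, so U is clopen.
Only trivial clopens (∅ and X) exist, so (X, τ) is connected.
Compute connected components by grouping points that agree on all clopens:
  component: {ζ, η, θ, ι, κ}


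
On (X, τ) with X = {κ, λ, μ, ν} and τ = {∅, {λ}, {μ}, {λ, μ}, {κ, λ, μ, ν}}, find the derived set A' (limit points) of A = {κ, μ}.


A' = {κ, ν}

For each x ∈ X, list the open sets U ∈ τ with x ∈ U, then check whether U ∩ (A ∖ {x}) ≠ ∅ for every such U.
  x = κ: opens ∋ x are {κ, λ, μ, ν}; each meets A ∖ {κ}, so x IS a limit point.
  x = λ: open {λ} ∋ x has {λ} ∩ (A ∖ {λ}) = ∅, so x is NOT a limit point.
  x = μ: open {μ} ∋ x has {μ} ∩ (A ∖ {μ}) = ∅, so x is NOT a limit point.
  x = ν: opens ∋ x are {κ, λ, μ, ν}; each meets A ∖ {ν}, so x IS a limit point.
Collecting: A' = {κ, ν}.


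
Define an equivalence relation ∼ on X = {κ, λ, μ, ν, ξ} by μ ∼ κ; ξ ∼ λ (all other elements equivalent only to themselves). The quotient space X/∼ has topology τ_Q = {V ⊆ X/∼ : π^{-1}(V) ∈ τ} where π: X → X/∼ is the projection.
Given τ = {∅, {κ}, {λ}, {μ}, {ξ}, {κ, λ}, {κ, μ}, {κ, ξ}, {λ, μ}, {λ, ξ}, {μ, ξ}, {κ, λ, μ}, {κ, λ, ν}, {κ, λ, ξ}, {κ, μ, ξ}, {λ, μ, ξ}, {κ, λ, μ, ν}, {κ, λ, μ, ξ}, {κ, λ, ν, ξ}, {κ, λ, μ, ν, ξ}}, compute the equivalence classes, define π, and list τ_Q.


X/∼ = {[κ=μ], [λ=ξ], [ν]}; |τ_Q| = 5.

Equivalence classes: [κ=μ], [λ=ξ], [ν].
Quotient map π: X → X/∼ sends κ ↦ [κ=μ], λ ↦ [λ=ξ], μ ↦ [κ=μ], ν ↦ [ν], ξ ↦ [λ=ξ].
For each subset V ⊆ X/∼, compute π^{-1}(V) ⊆ X and check whether π^{-1}(V) ∈ τ. V is open in τ_Q iff π^{-1}(V) ∈ τ.
  V = {}: π^{-1}(V) = ∅ ∈ τ ✓.
  V = {[κ=μ]}: π^{-1}(V) = {κ, μ} ∈ τ ✓.
  V = {[λ=ξ]}: π^{-1}(V) = {λ, ξ} ∈ τ ✓.
  V = {[κ=μ], [λ=ξ]}: π^{-1}(V) = {κ, λ, μ, ξ} ∈ τ ✓.
  V = {[ν]}: π^{-1}(V) = {ν} ∉ τ ✗.
  V = {[κ=μ], [ν]}: π^{-1}(V) = {κ, μ, ν} ∉ τ ✗.
  V = {[λ=ξ], [ν]}: π^{-1}(V) = {λ, ν, ξ} ∉ τ ✗.
  V = {[κ=μ], [λ=ξ], [ν]}: π^{-1}(V) = {κ, λ, μ, ν, ξ} ∈ τ ✓.
Open sets in the quotient: τ_Q = {{}, {[κ=μ]}, {[λ=ξ]}, {[κ=μ], [λ=ξ]}, {[κ=μ], [λ=ξ], [ν]}} (5 elements).


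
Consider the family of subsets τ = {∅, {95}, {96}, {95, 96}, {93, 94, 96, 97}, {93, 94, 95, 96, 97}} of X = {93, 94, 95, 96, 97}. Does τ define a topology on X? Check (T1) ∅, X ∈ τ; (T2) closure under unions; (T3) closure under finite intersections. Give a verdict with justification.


τ IS a topology on X.

Axiom (T1): ∅ ∈ τ? Yes; X ∈ τ? Yes.
Axiom (T2/T3): check pairwise unions and intersections of members of τ.
All pairwise intersections and unions checked — each lies in τ. Therefore τ satisfies (T1), (T2), (T3): it IS a topology on X.


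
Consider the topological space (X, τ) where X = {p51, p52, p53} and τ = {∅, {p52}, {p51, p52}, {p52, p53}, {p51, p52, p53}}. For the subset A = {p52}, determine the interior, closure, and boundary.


int(A) = {p52}, cl(A) = {p51, p52, p53}, ∂A = {p51, p53}.

Closed sets in (X, τ) are complements of opens:
  closed(X, τ) = {∅, {p51}, {p53}, {p51, p53}, {p51, p52, p53}}.
int(A) = ⋃ {U ∈ τ : U ⊆ A}. Opens contained in A: ∅, {p52}.
Taking the union of these: int(A) = {p52}.
cl(A) = ⋂ {C closed : A ⊆ C}. Closed sets containing A: {p51, p52, p53}.
Intersecting these: cl(A) = {p51, p52, p53}.
∂A = cl(A) ∖ int(A) = {p51, p52, p53} ∖ {p52} = {p51, p53}.


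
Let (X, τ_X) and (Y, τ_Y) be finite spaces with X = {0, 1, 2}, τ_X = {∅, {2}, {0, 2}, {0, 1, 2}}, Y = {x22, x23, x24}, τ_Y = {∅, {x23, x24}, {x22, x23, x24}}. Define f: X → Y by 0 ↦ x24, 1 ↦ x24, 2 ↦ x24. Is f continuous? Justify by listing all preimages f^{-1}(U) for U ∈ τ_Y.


f IS continuous.

Compute f^{-1}(U) for each U ∈ τ_Y:
  U = ∅: f^{-1}(U) = ∅ ∈ τ_X ✓.
  U = {x23, x24}: f^{-1}(U) = {0, 1, 2} ∈ τ_X ✓.
  U = {x22, x23, x24}: f^{-1}(U) = {0, 1, 2} ∈ τ_X ✓.
Every preimage lies in τ_X, so f IS continuous.


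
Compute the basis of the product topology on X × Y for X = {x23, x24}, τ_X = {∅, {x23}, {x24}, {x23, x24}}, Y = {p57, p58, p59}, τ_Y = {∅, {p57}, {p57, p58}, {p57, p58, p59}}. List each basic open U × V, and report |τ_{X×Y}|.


Basis B = {∅ × ∅, {x23} × {p57}, {x24} × {p57}, {x23} × {p57, p58}, {x23, x24} × {p57}, {x24} × {p57, p58}, {x23} × {p57, p58, p59}, {x24} × {p57, p58, p59}, {x23, x24} × {p57, p58}, {x23, x24} × {p57, p58, p59}}; |τ_{X×Y}| = 16.

Enumerate products U × V with U ∈ τ_X, V ∈ τ_Y (deduplicated):
  ∅ × ∅ = {} (∅)
  {x23} × {p57} = {(x23,p57)}
  {x24} × {p57} = {(x24,p57)}
  {x23} × {p57, p58} = {(x23,p57), (x23,p58)}
  {x23, x24} × {p57} = {(x23,p57), (x24,p57)}
  {x24} × {p57, p58} = {(x24,p57), (x24,p58)}
  {x23} × {p57, p58, p59} = {(x23,p57), (x23,p58), (x23,p59)}
  {x24} × {p57, p58, p59} = {(x24,p57), (x24,p58), (x24,p59)}
  {x23, x24} × {p57, p58} = {(x23,p57), (x23,p58), (x24,p57), (x24,p58)}
  {x23, x24} × {p57, p58, p59} = {(x23,p57), (x23,p58), (x23,p59), (x24,p57), (x24,p58), (x24,p59)}
These 10 distinct sets form the basis B.
Close under arbitrary unions to get τ_{X×Y}; counting gives |τ_{X×Y}| = 16.


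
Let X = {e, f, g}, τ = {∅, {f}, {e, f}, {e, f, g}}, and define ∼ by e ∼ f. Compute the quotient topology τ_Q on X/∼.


X/∼ = {[e=f], [g]}; |τ_Q| = 3.

Equivalence classes: [e=f], [g].
Quotient map π: X → X/∼ sends e ↦ [e=f], f ↦ [e=f], g ↦ [g].
For each subset V ⊆ X/∼, compute π^{-1}(V) ⊆ X and check whether π^{-1}(V) ∈ τ. V is open in τ_Q iff π^{-1}(V) ∈ τ.
  V = {}: π^{-1}(V) = ∅ ∈ τ ✓.
  V = {[e=f]}: π^{-1}(V) = {e, f} ∈ τ ✓.
  V = {[g]}: π^{-1}(V) = {g} ∉ τ ✗.
  V = {[e=f], [g]}: π^{-1}(V) = {e, f, g} ∈ τ ✓.
Open sets in the quotient: τ_Q = {{}, {[e=f]}, {[e=f], [g]}} (3 elements).


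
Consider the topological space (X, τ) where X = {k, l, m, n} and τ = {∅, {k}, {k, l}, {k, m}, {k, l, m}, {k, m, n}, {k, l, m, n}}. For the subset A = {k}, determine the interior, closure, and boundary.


int(A) = {k}, cl(A) = {k, l, m, n}, ∂A = {l, m, n}.

Closed sets in (X, τ) are complements of opens:
  closed(X, τ) = {∅, {l}, {n}, {l, n}, {m, n}, {l, m, n}, {k, l, m, n}}.
int(A) = ⋃ {U ∈ τ : U ⊆ A}. Opens contained in A: ∅, {k}.
Taking the union of these: int(A) = {k}.
cl(A) = ⋂ {C closed : A ⊆ C}. Closed sets containing A: {k, l, m, n}.
Intersecting these: cl(A) = {k, l, m, n}.
∂A = cl(A) ∖ int(A) = {k, l, m, n} ∖ {k} = {l, m, n}.


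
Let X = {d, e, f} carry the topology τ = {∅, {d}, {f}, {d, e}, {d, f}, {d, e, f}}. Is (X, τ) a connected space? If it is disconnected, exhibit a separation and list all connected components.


(X, τ) is disconnected; components = [{f}, {d, e}].

Find clopen sets (U ∈ τ with X ∖ U ∈ τ):
  U = ∅, X ∖ U = {d, e, f} — both open, so U is clopen.
  U = {f}, X ∖ U = {d, e} — both open, so U is clopen.
  U = {d, e}, X ∖ U = {f} — both open, so U is clopen.
  U = {d, e, f}, X ∖ U = ∅ — both open, so U is clopen.
Nontrivial clopen(s) exist: e.g. {f}. So (X, τ) is disconnected.
Compute connected components by grouping points that agree on all clopens:
  component: {f}
  component: {d, e}


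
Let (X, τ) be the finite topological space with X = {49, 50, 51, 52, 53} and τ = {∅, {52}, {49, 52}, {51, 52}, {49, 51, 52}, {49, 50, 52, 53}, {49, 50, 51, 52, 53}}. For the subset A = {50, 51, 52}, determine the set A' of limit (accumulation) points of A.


A' = {49, 50, 51, 53}

For each x ∈ X, list the open sets U ∈ τ with x ∈ U, then check whether U ∩ (A ∖ {x}) ≠ ∅ for every such U.
  x = 49: opens ∋ x are {49, 52}, {49, 51, 52}, {49, 50, 52, 53}, {49, 50, 51, 52, 53}; each meets A ∖ {49}, so x IS a limit point.
  x = 50: opens ∋ x are {49, 50, 52, 53}, {49, 50, 51, 52, 53}; each meets A ∖ {50}, so x IS a limit point.
  x = 51: opens ∋ x are {51, 52}, {49, 51, 52}, {49, 50, 51, 52, 53}; each meets A ∖ {51}, so x IS a limit point.
  x = 52: open {52} ∋ x has {52} ∩ (A ∖ {52}) = ∅, so x is NOT a limit point.
  x = 53: opens ∋ x are {49, 50, 52, 53}, {49, 50, 51, 52, 53}; each meets A ∖ {53}, so x IS a limit point.
Collecting: A' = {49, 50, 51, 53}.


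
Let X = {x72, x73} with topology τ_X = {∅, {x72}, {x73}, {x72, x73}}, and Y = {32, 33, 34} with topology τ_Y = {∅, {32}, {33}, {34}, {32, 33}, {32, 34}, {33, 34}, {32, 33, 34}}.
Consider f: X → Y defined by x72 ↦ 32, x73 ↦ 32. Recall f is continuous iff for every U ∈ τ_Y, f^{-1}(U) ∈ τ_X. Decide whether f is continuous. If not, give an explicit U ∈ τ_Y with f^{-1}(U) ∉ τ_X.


f IS continuous.

Compute f^{-1}(U) for each U ∈ τ_Y:
  U = ∅: f^{-1}(U) = ∅ ∈ τ_X ✓.
  U = {32}: f^{-1}(U) = {x72, x73} ∈ τ_X ✓.
  U = {33}: f^{-1}(U) = ∅ ∈ τ_X ✓.
  U = {34}: f^{-1}(U) = ∅ ∈ τ_X ✓.
  U = {32, 33}: f^{-1}(U) = {x72, x73} ∈ τ_X ✓.
  U = {32, 34}: f^{-1}(U) = {x72, x73} ∈ τ_X ✓.
  U = {33, 34}: f^{-1}(U) = ∅ ∈ τ_X ✓.
  U = {32, 33, 34}: f^{-1}(U) = {x72, x73} ∈ τ_X ✓.
Every preimage lies in τ_X, so f IS continuous.


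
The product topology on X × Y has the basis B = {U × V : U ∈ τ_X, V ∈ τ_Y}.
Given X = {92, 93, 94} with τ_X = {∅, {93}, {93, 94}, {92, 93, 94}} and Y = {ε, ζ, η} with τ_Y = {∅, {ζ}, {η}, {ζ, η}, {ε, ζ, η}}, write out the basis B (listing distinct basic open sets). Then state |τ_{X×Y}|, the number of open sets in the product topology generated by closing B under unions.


Basis B = {∅ × ∅, {93} × {ζ}, {93} × {η}, {93} × {ζ, η}, {93, 94} × {ζ}, {93, 94} × {η}, {92, 93, 94} × {ζ}, {92, 93, 94} × {η}, {93} × {ε, ζ, η}, {93, 94} × {ζ, η}, {92, 93, 94} × {ζ, η}, {93, 94} × {ε, ζ, η}, {92, 93, 94} × {ε, ζ, η}}; |τ_{X×Y}| = 30.

Enumerate products U × V with U ∈ τ_X, V ∈ τ_Y (deduplicated):
  ∅ × ∅ = {} (∅)
  {93} × {ζ} = {(93,ζ)}
  {93} × {η} = {(93,η)}
  {93} × {ζ, η} = {(93,ζ), (93,η)}
  {93, 94} × {ζ} = {(93,ζ), (94,ζ)}
  {93, 94} × {η} = {(93,η), (94,η)}
  {92, 93, 94} × {ζ} = {(92,ζ), (93,ζ), (94,ζ)}
  {92, 93, 94} × {η} = {(92,η), (93,η), (94,η)}
  {93} × {ε, ζ, η} = {(93,ε), (93,ζ), (93,η)}
  {93, 94} × {ζ, η} = {(93,ζ), (93,η), (94,ζ), (94,η)}
  {92, 93, 94} × {ζ, η} = {(92,ζ), (92,η), (93,ζ), (93,η), (94,ζ), (94,η)}
  {93, 94} × {ε, ζ, η} = {(93,ε), (93,ζ), (93,η), (94,ε), (94,ζ), (94,η)}
  {92, 93, 94} × {ε, ζ, η} = {(92,ε), (92,ζ), (92,η), (93,ε), (93,ζ), (93,η), (94,ε), (94,ζ), (94,η)}
These 13 distinct sets form the basis B.
Close under arbitrary unions to get τ_{X×Y}; counting gives |τ_{X×Y}| = 30.


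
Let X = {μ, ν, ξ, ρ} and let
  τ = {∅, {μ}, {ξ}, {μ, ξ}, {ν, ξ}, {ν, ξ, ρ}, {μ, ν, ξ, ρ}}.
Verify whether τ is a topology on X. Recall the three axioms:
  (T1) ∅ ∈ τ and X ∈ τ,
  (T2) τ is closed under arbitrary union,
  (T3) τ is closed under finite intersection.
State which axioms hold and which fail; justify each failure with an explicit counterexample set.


τ is NOT a topology on X.

Axiom (T1): ∅ ∈ τ? Yes; X ∈ τ? Yes.
Axiom (T2/T3): check pairwise unions and intersections of members of τ.
Counterexample for (T2): {μ} ∪ {ν, ξ} = {μ, ν, ξ} ∉ τ. Therefore τ is NOT a topology.


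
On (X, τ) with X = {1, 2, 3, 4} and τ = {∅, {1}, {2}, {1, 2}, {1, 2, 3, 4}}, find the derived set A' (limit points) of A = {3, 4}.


A' = {3, 4}

For each x ∈ X, list the open sets U ∈ τ with x ∈ U, then check whether U ∩ (A ∖ {x}) ≠ ∅ for every such U.
  x = 1: open {1} ∋ x has {1} ∩ (A ∖ {1}) = ∅, so x is NOT a limit point.
  x = 2: open {2} ∋ x has {2} ∩ (A ∖ {2}) = ∅, so x is NOT a limit point.
  x = 3: opens ∋ x are {1, 2, 3, 4}; each meets A ∖ {3}, so x IS a limit point.
  x = 4: opens ∋ x are {1, 2, 3, 4}; each meets A ∖ {4}, so x IS a limit point.
Collecting: A' = {3, 4}.


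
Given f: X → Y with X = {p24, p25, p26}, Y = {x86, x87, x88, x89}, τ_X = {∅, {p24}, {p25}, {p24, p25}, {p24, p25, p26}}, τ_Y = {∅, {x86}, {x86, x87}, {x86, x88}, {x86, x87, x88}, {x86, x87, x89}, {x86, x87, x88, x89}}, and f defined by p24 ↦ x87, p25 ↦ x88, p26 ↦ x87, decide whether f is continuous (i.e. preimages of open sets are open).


f is NOT continuous.

Compute f^{-1}(U) for each U ∈ τ_Y:
  U = ∅: f^{-1}(U) = ∅ ∈ τ_X ✓.
  U = {x86}: f^{-1}(U) = ∅ ∈ τ_X ✓.
  U = {x86, x87}: f^{-1}(U) = {p24, p26} ∉ τ_X ✗.
  U = {x86, x88}: f^{-1}(U) = {p25} ∈ τ_X ✓.
  U = {x86, x87, x88}: f^{-1}(U) = {p24, p25, p26} ∈ τ_X ✓.
  U = {x86, x87, x89}: f^{-1}(U) = {p24, p26} ∉ τ_X ✗.
  U = {x86, x87, x88, x89}: f^{-1}(U) = {p24, p25, p26} ∈ τ_X ✓.
Found U = {x86, x87} with f^{-1}(U) = {p24, p26} not in τ_X. Therefore f is NOT continuous.


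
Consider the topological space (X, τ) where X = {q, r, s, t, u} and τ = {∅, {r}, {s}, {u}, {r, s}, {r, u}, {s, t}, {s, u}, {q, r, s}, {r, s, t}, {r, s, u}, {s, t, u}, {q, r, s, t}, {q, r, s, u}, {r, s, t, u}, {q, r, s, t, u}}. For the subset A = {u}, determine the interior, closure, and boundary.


int(A) = {u}, cl(A) = {u}, ∂A = ∅.

Closed sets in (X, τ) are complements of opens:
  closed(X, τ) = {∅, {q}, {t}, {u}, {q, r}, {q, t}, {q, u}, {t, u}, {q, r, t}, {q, r, u}, {q, s, t}, {q, t, u}, {q, r, s, t}, {q, r, t, u}, {q, s, t, u}, {q, r, s, t, u}}.
int(A) = ⋃ {U ∈ τ : U ⊆ A}. Opens contained in A: ∅, {u}.
Taking the union of these: int(A) = {u}.
cl(A) = ⋂ {C closed : A ⊆ C}. Closed sets containing A: {u}, {q, u}, {t, u}, {q, r, u}, {q, t, u}, {q, r, t, u}, {q, s, t, u}, {q, r, s, t, u}.
Intersecting these: cl(A) = {u}.
∂A = cl(A) ∖ int(A) = {u} ∖ {u} = ∅.


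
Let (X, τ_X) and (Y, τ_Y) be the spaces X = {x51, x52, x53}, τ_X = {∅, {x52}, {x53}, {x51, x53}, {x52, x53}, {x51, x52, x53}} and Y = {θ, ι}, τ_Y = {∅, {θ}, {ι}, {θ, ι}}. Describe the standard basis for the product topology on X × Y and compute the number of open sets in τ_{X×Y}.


Basis B = {∅ × ∅, {x52} × {θ}, {x52} × {ι}, {x53} × {θ}, {x53} × {ι}, {x51, x53} × {θ}, {x51, x53} × {ι}, {x52} × {θ, ι}, {x52, x53} × {θ}, {x52, x53} × {ι}, {x53} × {θ, ι}, {x51, x52, x53} × {θ}, {x51, x52, x53} × {ι}, {x51, x53} × {θ, ι}, {x52, x53} × {θ, ι}, {x51, x52, x53} × {θ, ι}}; |τ_{X×Y}| = 36.

Enumerate products U × V with U ∈ τ_X, V ∈ τ_Y (deduplicated):
  ∅ × ∅ = {} (∅)
  {x52} × {θ} = {(x52,θ)}
  {x52} × {ι} = {(x52,ι)}
  {x53} × {θ} = {(x53,θ)}
  {x53} × {ι} = {(x53,ι)}
  {x51, x53} × {θ} = {(x51,θ), (x53,θ)}
  {x51, x53} × {ι} = {(x51,ι), (x53,ι)}
  {x52} × {θ, ι} = {(x52,θ), (x52,ι)}
  {x52, x53} × {θ} = {(x52,θ), (x53,θ)}
  {x52, x53} × {ι} = {(x52,ι), (x53,ι)}
  {x53} × {θ, ι} = {(x53,θ), (x53,ι)}
  {x51, x52, x53} × {θ} = {(x51,θ), (x52,θ), (x53,θ)}
  {x51, x52, x53} × {ι} = {(x51,ι), (x52,ι), (x53,ι)}
  {x51, x53} × {θ, ι} = {(x51,θ), (x51,ι), (x53,θ), (x53,ι)}
  {x52, x53} × {θ, ι} = {(x52,θ), (x52,ι), (x53,θ), (x53,ι)}
  {x51, x52, x53} × {θ, ι} = {(x51,θ), (x51,ι), (x52,θ), (x52,ι), (x53,θ), (x53,ι)}
These 16 distinct sets form the basis B.
Close under arbitrary unions to get τ_{X×Y}; counting gives |τ_{X×Y}| = 36.


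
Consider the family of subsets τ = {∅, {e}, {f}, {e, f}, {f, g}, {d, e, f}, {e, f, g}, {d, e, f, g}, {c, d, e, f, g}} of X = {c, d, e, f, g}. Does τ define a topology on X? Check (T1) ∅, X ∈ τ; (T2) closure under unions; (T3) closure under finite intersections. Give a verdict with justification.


τ IS a topology on X.

Axiom (T1): ∅ ∈ τ? Yes; X ∈ τ? Yes.
Axiom (T2/T3): check pairwise unions and intersections of members of τ.
All pairwise intersections and unions checked — each lies in τ. Therefore τ satisfies (T1), (T2), (T3): it IS a topology on X.


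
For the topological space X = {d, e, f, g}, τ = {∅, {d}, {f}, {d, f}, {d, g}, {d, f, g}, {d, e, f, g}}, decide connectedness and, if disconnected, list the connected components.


(X, τ) is connected.

Find clopen sets (U ∈ τ with X ∖ U ∈ τ):
  U = ∅, X ∖ U = {d, e, f, g} — both open, so U is clopen.
  U = {d, e, f, g}, X ∖ U = ∅ — both open, so U is clopen.
Only trivial clopens (∅ and X) exist, so (X, τ) is connected.
Compute connected components by grouping points that agree on all clopens:
  component: {d, e, f, g}


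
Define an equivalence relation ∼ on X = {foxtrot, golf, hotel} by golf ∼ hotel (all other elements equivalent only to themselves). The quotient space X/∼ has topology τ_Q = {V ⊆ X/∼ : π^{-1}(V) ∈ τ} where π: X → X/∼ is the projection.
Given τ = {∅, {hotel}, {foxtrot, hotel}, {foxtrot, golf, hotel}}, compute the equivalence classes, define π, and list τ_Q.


X/∼ = {[foxtrot], [golf=hotel]}; |τ_Q| = 2.

Equivalence classes: [foxtrot], [golf=hotel].
Quotient map π: X → X/∼ sends foxtrot ↦ [foxtrot], golf ↦ [golf=hotel], hotel ↦ [golf=hotel].
For each subset V ⊆ X/∼, compute π^{-1}(V) ⊆ X and check whether π^{-1}(V) ∈ τ. V is open in τ_Q iff π^{-1}(V) ∈ τ.
  V = {}: π^{-1}(V) = ∅ ∈ τ ✓.
  V = {[foxtrot]}: π^{-1}(V) = {foxtrot} ∉ τ ✗.
  V = {[golf=hotel]}: π^{-1}(V) = {golf, hotel} ∉ τ ✗.
  V = {[foxtrot], [golf=hotel]}: π^{-1}(V) = {foxtrot, golf, hotel} ∈ τ ✓.
Open sets in the quotient: τ_Q = {{}, {[foxtrot], [golf=hotel]}} (2 elements).


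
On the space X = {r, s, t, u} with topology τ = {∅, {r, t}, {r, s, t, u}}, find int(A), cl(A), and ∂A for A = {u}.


int(A) = ∅, cl(A) = {s, u}, ∂A = {s, u}.

Closed sets in (X, τ) are complements of opens:
  closed(X, τ) = {∅, {s, u}, {r, s, t, u}}.
int(A) = ⋃ {U ∈ τ : U ⊆ A}. Opens contained in A: ∅.
Taking the union of these: int(A) = ∅.
cl(A) = ⋂ {C closed : A ⊆ C}. Closed sets containing A: {s, u}, {r, s, t, u}.
Intersecting these: cl(A) = {s, u}.
∂A = cl(A) ∖ int(A) = {s, u} ∖ ∅ = {s, u}.


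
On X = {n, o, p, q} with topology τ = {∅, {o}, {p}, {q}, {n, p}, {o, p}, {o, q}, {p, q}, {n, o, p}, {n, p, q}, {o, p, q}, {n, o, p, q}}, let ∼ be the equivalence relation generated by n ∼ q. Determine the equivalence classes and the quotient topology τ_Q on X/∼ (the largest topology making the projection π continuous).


X/∼ = {[n=q], [o], [p]}; |τ_Q| = 6.

Equivalence classes: [n=q], [o], [p].
Quotient map π: X → X/∼ sends n ↦ [n=q], o ↦ [o], p ↦ [p], q ↦ [n=q].
For each subset V ⊆ X/∼, compute π^{-1}(V) ⊆ X and check whether π^{-1}(V) ∈ τ. V is open in τ_Q iff π^{-1}(V) ∈ τ.
  V = {}: π^{-1}(V) = ∅ ∈ τ ✓.
  V = {[n=q]}: π^{-1}(V) = {n, q} ∉ τ ✗.
  V = {[o]}: π^{-1}(V) = {o} ∈ τ ✓.
  V = {[n=q], [o]}: π^{-1}(V) = {n, o, q} ∉ τ ✗.
  V = {[p]}: π^{-1}(V) = {p} ∈ τ ✓.
  V = {[n=q], [p]}: π^{-1}(V) = {n, p, q} ∈ τ ✓.
  V = {[o], [p]}: π^{-1}(V) = {o, p} ∈ τ ✓.
  V = {[n=q], [o], [p]}: π^{-1}(V) = {n, o, p, q} ∈ τ ✓.
Open sets in the quotient: τ_Q = {{}, {[o]}, {[p]}, {[n=q], [p]}, {[o], [p]}, {[n=q], [o], [p]}} (6 elements).


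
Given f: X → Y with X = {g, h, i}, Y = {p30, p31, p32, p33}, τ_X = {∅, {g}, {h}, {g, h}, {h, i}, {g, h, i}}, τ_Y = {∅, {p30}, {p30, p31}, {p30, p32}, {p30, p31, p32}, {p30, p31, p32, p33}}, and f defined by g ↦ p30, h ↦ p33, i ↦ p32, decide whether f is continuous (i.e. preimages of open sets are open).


f is NOT continuous.

Compute f^{-1}(U) for each U ∈ τ_Y:
  U = ∅: f^{-1}(U) = ∅ ∈ τ_X ✓.
  U = {p30}: f^{-1}(U) = {g} ∈ τ_X ✓.
  U = {p30, p31}: f^{-1}(U) = {g} ∈ τ_X ✓.
  U = {p30, p32}: f^{-1}(U) = {g, i} ∉ τ_X ✗.
  U = {p30, p31, p32}: f^{-1}(U) = {g, i} ∉ τ_X ✗.
  U = {p30, p31, p32, p33}: f^{-1}(U) = {g, h, i} ∈ τ_X ✓.
Found U = {p30, p32} with f^{-1}(U) = {g, i} not in τ_X. Therefore f is NOT continuous.


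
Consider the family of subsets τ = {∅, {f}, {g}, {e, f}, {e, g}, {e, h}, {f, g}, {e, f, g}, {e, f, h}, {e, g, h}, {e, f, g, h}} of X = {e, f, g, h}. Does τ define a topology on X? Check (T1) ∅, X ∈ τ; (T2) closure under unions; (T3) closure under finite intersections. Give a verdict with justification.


τ is NOT a topology on X.

Axiom (T1): ∅ ∈ τ? Yes; X ∈ τ? Yes.
Axiom (T2/T3): check pairwise unions and intersections of members of τ.
Counterexample for (T3): {e, f} ∩ {e, g} = {e} ∉ τ. Therefore τ is NOT a topology.


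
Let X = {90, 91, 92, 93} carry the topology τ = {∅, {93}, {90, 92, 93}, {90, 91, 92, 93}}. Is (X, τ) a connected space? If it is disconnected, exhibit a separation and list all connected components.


(X, τ) is connected.

Find clopen sets (U ∈ τ with X ∖ U ∈ τ):
  U = ∅, X ∖ U = {90, 91, 92, 93} — both open, so U is clopen.
  U = {90, 91, 92, 93}, X ∖ U = ∅ — both open, so U is clopen.
Only trivial clopens (∅ and X) exist, so (X, τ) is connected.
Compute connected components by grouping points that agree on all clopens:
  component: {90, 91, 92, 93}


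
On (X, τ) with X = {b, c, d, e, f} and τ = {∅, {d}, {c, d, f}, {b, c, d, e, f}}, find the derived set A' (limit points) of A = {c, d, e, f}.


A' = {b, c, e, f}

For each x ∈ X, list the open sets U ∈ τ with x ∈ U, then check whether U ∩ (A ∖ {x}) ≠ ∅ for every such U.
  x = b: opens ∋ x are {b, c, d, e, f}; each meets A ∖ {b}, so x IS a limit point.
  x = c: opens ∋ x are {c, d, f}, {b, c, d, e, f}; each meets A ∖ {c}, so x IS a limit point.
  x = d: open {d} ∋ x has {d} ∩ (A ∖ {d}) = ∅, so x is NOT a limit point.
  x = e: opens ∋ x are {b, c, d, e, f}; each meets A ∖ {e}, so x IS a limit point.
  x = f: opens ∋ x are {c, d, f}, {b, c, d, e, f}; each meets A ∖ {f}, so x IS a limit point.
Collecting: A' = {b, c, e, f}.


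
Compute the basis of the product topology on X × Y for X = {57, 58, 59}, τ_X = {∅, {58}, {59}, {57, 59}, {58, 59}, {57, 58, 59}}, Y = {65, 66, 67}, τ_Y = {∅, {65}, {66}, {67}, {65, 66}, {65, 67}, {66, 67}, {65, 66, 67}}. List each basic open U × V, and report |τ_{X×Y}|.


Basis B = {∅ × ∅, {58} × {65}, {58} × {66}, {58} × {67}, {59} × {65}, {59} × {66}, {59} × {67}, {57, 59} × {65}, {57, 59} × {66}, {57, 59} × {67}, {58} × {65, 66}, {58} × {65, 67}, {58, 59} × {65}, {58} × {66, 67}, {58, 59} × {66}, {58, 59} × {67}, {59} × {65, 66}, {59} × {65, 67}, {59} × {66, 67}, {57, 58, 59} × {65}, {57, 58, 59} × {66}, {57, 58, 59} × {67}, {58} × {65, 66, 67}, {59} × {65, 66, 67}, {57, 59} × {65, 66}, {57, 59} × {65, 67}, {57, 59} × {66, 67}, {58, 59} × {65, 66}, {58, 59} × {65, 67}, {58, 59} × {66, 67}, {57, 59} × {65, 66, 67}, {57, 58, 59} × {65, 66}, {57, 58, 59} × {65, 67}, {57, 58, 59} × {66, 67}, {58, 59} × {65, 66, 67}, {57, 58, 59} × {65, 66, 67}}; |τ_{X×Y}| = 216.

Enumerate products U × V with U ∈ τ_X, V ∈ τ_Y (deduplicated):
  ∅ × ∅ = {} (∅)
  {58} × {65} = {(58,65)}
  {58} × {66} = {(58,66)}
  {58} × {67} = {(58,67)}
  {59} × {65} = {(59,65)}
  {59} × {66} = {(59,66)}
  {59} × {67} = {(59,67)}
  {57, 59} × {65} = {(57,65), (59,65)}
  {57, 59} × {66} = {(57,66), (59,66)}
  {57, 59} × {67} = {(57,67), (59,67)}
  {58} × {65, 66} = {(58,65), (58,66)}
  {58} × {65, 67} = {(58,65), (58,67)}
  {58, 59} × {65} = {(58,65), (59,65)}
  {58} × {66, 67} = {(58,66), (58,67)}
  {58, 59} × {66} = {(58,66), (59,66)}
  {58, 59} × {67} = {(58,67), (59,67)}
  {59} × {65, 66} = {(59,65), (59,66)}
  {59} × {65, 67} = {(59,65), (59,67)}
  {59} × {66, 67} = {(59,66), (59,67)}
  {57, 58, 59} × {65} = {(57,65), (58,65), (59,65)}
  {57, 58, 59} × {66} = {(57,66), (58,66), (59,66)}
  {57, 58, 59} × {67} = {(57,67), (58,67), (59,67)}
  {58} × {65, 66, 67} = {(58,65), (58,66), (58,67)}
  {59} × {65, 66, 67} = {(59,65), (59,66), (59,67)}
  {57, 59} × {65, 66} = {(57,65), (57,66), (59,65), (59,66)}
  {57, 59} × {65, 67} = {(57,65), (57,67), (59,65), (59,67)}
  {57, 59} × {66, 67} = {(57,66), (57,67), (59,66), (59,67)}
  {58, 59} × {65, 66} = {(58,65), (58,66), (59,65), (59,66)}
  {58, 59} × {65, 67} = {(58,65), (58,67), (59,65), (59,67)}
  {58, 59} × {66, 67} = {(58,66), (58,67), (59,66), (59,67)}
  {57, 59} × {65, 66, 67} = {(57,65), (57,66), (57,67), (59,65), (59,66), (59,67)}
  {57, 58, 59} × {65, 66} = {(57,65), (57,66), (58,65), (58,66), (59,65), (59,66)}
  {57, 58, 59} × {65, 67} = {(57,65), (57,67), (58,65), (58,67), (59,65), (59,67)}
  {57, 58, 59} × {66, 67} = {(57,66), (57,67), (58,66), (58,67), (59,66), (59,67)}
  {58, 59} × {65, 66, 67} = {(58,65), (58,66), (58,67), (59,65), (59,66), (59,67)}
  {57, 58, 59} × {65, 66, 67} = {(57,65), (57,66), (57,67), (58,65), (58,66), (58,67), (59,65), (59,66), (59,67)}
These 36 distinct sets form the basis B.
Close under arbitrary unions to get τ_{X×Y}; counting gives |τ_{X×Y}| = 216.


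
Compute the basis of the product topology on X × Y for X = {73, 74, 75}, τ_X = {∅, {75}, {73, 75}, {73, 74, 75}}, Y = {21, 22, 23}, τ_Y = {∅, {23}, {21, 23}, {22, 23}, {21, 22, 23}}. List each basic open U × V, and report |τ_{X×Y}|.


Basis B = {∅ × ∅, {75} × {23}, {73, 75} × {23}, {75} × {21, 23}, {75} × {22, 23}, {73, 74, 75} × {23}, {75} × {21, 22, 23}, {73, 75} × {21, 23}, {73, 75} × {22, 23}, {73, 75} × {21, 22, 23}, {73, 74, 75} × {21, 23}, {73, 74, 75} × {22, 23}, {73, 74, 75} × {21, 22, 23}}; |τ_{X×Y}| = 30.

Enumerate products U × V with U ∈ τ_X, V ∈ τ_Y (deduplicated):
  ∅ × ∅ = {} (∅)
  {75} × {23} = {(75,23)}
  {73, 75} × {23} = {(73,23), (75,23)}
  {75} × {21, 23} = {(75,21), (75,23)}
  {75} × {22, 23} = {(75,22), (75,23)}
  {73, 74, 75} × {23} = {(73,23), (74,23), (75,23)}
  {75} × {21, 22, 23} = {(75,21), (75,22), (75,23)}
  {73, 75} × {21, 23} = {(73,21), (73,23), (75,21), (75,23)}
  {73, 75} × {22, 23} = {(73,22), (73,23), (75,22), (75,23)}
  {73, 75} × {21, 22, 23} = {(73,21), (73,22), (73,23), (75,21), (75,22), (75,23)}
  {73, 74, 75} × {21, 23} = {(73,21), (73,23), (74,21), (74,23), (75,21), (75,23)}
  {73, 74, 75} × {22, 23} = {(73,22), (73,23), (74,22), (74,23), (75,22), (75,23)}
  {73, 74, 75} × {21, 22, 23} = {(73,21), (73,22), (73,23), (74,21), (74,22), (74,23), (75,21), (75,22), (75,23)}
These 13 distinct sets form the basis B.
Close under arbitrary unions to get τ_{X×Y}; counting gives |τ_{X×Y}| = 30.


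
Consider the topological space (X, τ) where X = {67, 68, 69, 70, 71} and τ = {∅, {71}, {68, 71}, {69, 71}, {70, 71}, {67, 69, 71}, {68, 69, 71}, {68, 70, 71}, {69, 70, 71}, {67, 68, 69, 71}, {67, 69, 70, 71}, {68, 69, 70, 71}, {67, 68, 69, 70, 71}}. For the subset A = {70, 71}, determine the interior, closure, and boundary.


int(A) = {70, 71}, cl(A) = {67, 68, 69, 70, 71}, ∂A = {67, 68, 69}.

Closed sets in (X, τ) are complements of opens:
  closed(X, τ) = {∅, {67}, {68}, {70}, {67, 68}, {67, 69}, {67, 70}, {68, 70}, {67, 68, 69}, {67, 68, 70}, {67, 69, 70}, {67, 68, 69, 70}, {67, 68, 69, 70, 71}}.
int(A) = ⋃ {U ∈ τ : U ⊆ A}. Opens contained in A: ∅, {71}, {70, 71}.
Taking the union of these: int(A) = {70, 71}.
cl(A) = ⋂ {C closed : A ⊆ C}. Closed sets containing A: {67, 68, 69, 70, 71}.
Intersecting these: cl(A) = {67, 68, 69, 70, 71}.
∂A = cl(A) ∖ int(A) = {67, 68, 69, 70, 71} ∖ {70, 71} = {67, 68, 69}.


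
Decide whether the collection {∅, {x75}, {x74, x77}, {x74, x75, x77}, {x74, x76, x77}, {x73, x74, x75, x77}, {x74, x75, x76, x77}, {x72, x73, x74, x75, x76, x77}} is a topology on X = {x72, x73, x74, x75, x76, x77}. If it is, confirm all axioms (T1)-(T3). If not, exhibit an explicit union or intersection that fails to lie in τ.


τ is NOT a topology on X.

Axiom (T1): ∅ ∈ τ? Yes; X ∈ τ? Yes.
Axiom (T2/T3): check pairwise unions and intersections of members of τ.
Counterexample for (T2): {x74, x76, x77} ∪ {x73, x74, x75, x77} = {x73, x74, x75, x76, x77} ∉ τ. Therefore τ is NOT a topology.


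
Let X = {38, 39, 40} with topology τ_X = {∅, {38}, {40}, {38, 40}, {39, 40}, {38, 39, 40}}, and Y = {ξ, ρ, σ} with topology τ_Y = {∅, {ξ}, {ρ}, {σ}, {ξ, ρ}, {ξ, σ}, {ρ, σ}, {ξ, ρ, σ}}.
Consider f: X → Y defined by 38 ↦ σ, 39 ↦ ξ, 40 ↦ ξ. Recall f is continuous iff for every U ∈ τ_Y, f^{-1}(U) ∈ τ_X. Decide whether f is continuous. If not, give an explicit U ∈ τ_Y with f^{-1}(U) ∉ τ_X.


f IS continuous.

Compute f^{-1}(U) for each U ∈ τ_Y:
  U = ∅: f^{-1}(U) = ∅ ∈ τ_X ✓.
  U = {ξ}: f^{-1}(U) = {39, 40} ∈ τ_X ✓.
  U = {ρ}: f^{-1}(U) = ∅ ∈ τ_X ✓.
  U = {σ}: f^{-1}(U) = {38} ∈ τ_X ✓.
  U = {ξ, ρ}: f^{-1}(U) = {39, 40} ∈ τ_X ✓.
  U = {ξ, σ}: f^{-1}(U) = {38, 39, 40} ∈ τ_X ✓.
  U = {ρ, σ}: f^{-1}(U) = {38} ∈ τ_X ✓.
  U = {ξ, ρ, σ}: f^{-1}(U) = {38, 39, 40} ∈ τ_X ✓.
Every preimage lies in τ_X, so f IS continuous.


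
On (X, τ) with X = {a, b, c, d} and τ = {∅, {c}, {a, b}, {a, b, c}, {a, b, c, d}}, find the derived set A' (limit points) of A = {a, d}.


A' = {b, d}

For each x ∈ X, list the open sets U ∈ τ with x ∈ U, then check whether U ∩ (A ∖ {x}) ≠ ∅ for every such U.
  x = a: open {a, b} ∋ x has {a, b} ∩ (A ∖ {a}) = ∅, so x is NOT a limit point.
  x = b: opens ∋ x are {a, b}, {a, b, c}, {a, b, c, d}; each meets A ∖ {b}, so x IS a limit point.
  x = c: open {c} ∋ x has {c} ∩ (A ∖ {c}) = ∅, so x is NOT a limit point.
  x = d: opens ∋ x are {a, b, c, d}; each meets A ∖ {d}, so x IS a limit point.
Collecting: A' = {b, d}.


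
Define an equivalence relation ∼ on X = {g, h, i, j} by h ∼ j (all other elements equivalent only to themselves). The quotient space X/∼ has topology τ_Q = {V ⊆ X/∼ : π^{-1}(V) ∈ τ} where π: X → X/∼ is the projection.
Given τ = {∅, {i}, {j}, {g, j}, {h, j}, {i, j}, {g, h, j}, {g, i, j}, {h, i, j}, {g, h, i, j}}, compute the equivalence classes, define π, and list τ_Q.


X/∼ = {[g], [h=j], [i]}; |τ_Q| = 6.

Equivalence classes: [g], [h=j], [i].
Quotient map π: X → X/∼ sends g ↦ [g], h ↦ [h=j], i ↦ [i], j ↦ [h=j].
For each subset V ⊆ X/∼, compute π^{-1}(V) ⊆ X and check whether π^{-1}(V) ∈ τ. V is open in τ_Q iff π^{-1}(V) ∈ τ.
  V = {}: π^{-1}(V) = ∅ ∈ τ ✓.
  V = {[g]}: π^{-1}(V) = {g} ∉ τ ✗.
  V = {[h=j]}: π^{-1}(V) = {h, j} ∈ τ ✓.
  V = {[g], [h=j]}: π^{-1}(V) = {g, h, j} ∈ τ ✓.
  V = {[i]}: π^{-1}(V) = {i} ∈ τ ✓.
  V = {[g], [i]}: π^{-1}(V) = {g, i} ∉ τ ✗.
  V = {[h=j], [i]}: π^{-1}(V) = {h, i, j} ∈ τ ✓.
  V = {[g], [h=j], [i]}: π^{-1}(V) = {g, h, i, j} ∈ τ ✓.
Open sets in the quotient: τ_Q = {{}, {[h=j]}, {[g], [h=j]}, {[i]}, {[h=j], [i]}, {[g], [h=j], [i]}} (6 elements).


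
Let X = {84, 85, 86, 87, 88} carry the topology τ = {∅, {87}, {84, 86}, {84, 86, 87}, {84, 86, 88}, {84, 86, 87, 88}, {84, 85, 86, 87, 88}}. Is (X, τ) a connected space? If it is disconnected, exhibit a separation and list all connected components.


(X, τ) is connected.

Find clopen sets (U ∈ τ with X ∖ U ∈ τ):
  U = ∅, X ∖ U = {84, 85, 86, 87, 88} — both open, so U is clopen.
  U = {84, 85, 86, 87, 88}, X ∖ U = ∅ — both open, so U is clopen.
Only trivial clopens (∅ and X) exist, so (X, τ) is connected.
Compute connected components by grouping points that agree on all clopens:
  component: {84, 85, 86, 87, 88}


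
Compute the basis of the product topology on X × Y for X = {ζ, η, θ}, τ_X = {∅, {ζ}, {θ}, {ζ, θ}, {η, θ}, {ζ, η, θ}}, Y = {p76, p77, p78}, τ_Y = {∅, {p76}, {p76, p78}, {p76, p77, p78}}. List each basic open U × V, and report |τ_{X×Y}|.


Basis B = {∅ × ∅, {ζ} × {p76}, {θ} × {p76}, {ζ} × {p76, p78}, {ζ, θ} × {p76}, {η, θ} × {p76}, {θ} × {p76, p78}, {ζ} × {p76, p77, p78}, {ζ, η, θ} × {p76}, {θ} × {p76, p77, p78}, {ζ, θ} × {p76, p78}, {η, θ} × {p76, p78}, {ζ, θ} × {p76, p77, p78}, {ζ, η, θ} × {p76, p78}, {η, θ} × {p76, p77, p78}, {ζ, η, θ} × {p76, p77, p78}}; |τ_{X×Y}| = 40.

Enumerate products U × V with U ∈ τ_X, V ∈ τ_Y (deduplicated):
  ∅ × ∅ = {} (∅)
  {ζ} × {p76} = {(ζ,p76)}
  {θ} × {p76} = {(θ,p76)}
  {ζ} × {p76, p78} = {(ζ,p76), (ζ,p78)}
  {ζ, θ} × {p76} = {(ζ,p76), (θ,p76)}
  {η, θ} × {p76} = {(η,p76), (θ,p76)}
  {θ} × {p76, p78} = {(θ,p76), (θ,p78)}
  {ζ} × {p76, p77, p78} = {(ζ,p76), (ζ,p77), (ζ,p78)}
  {ζ, η, θ} × {p76} = {(ζ,p76), (η,p76), (θ,p76)}
  {θ} × {p76, p77, p78} = {(θ,p76), (θ,p77), (θ,p78)}
  {ζ, θ} × {p76, p78} = {(ζ,p76), (ζ,p78), (θ,p76), (θ,p78)}
  {η, θ} × {p76, p78} = {(η,p76), (η,p78), (θ,p76), (θ,p78)}
  {ζ, θ} × {p76, p77, p78} = {(ζ,p76), (ζ,p77), (ζ,p78), (θ,p76), (θ,p77), (θ,p78)}
  {ζ, η, θ} × {p76, p78} = {(ζ,p76), (ζ,p78), (η,p76), (η,p78), (θ,p76), (θ,p78)}
  {η, θ} × {p76, p77, p78} = {(η,p76), (η,p77), (η,p78), (θ,p76), (θ,p77), (θ,p78)}
  {ζ, η, θ} × {p76, p77, p78} = {(ζ,p76), (ζ,p77), (ζ,p78), (η,p76), (η,p77), (η,p78), (θ,p76), (θ,p77), (θ,p78)}
These 16 distinct sets form the basis B.
Close under arbitrary unions to get τ_{X×Y}; counting gives |τ_{X×Y}| = 40.
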